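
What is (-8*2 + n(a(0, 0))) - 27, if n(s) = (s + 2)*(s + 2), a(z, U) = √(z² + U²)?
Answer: -39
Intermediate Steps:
a(z, U) = √(U² + z²)
n(s) = (2 + s)² (n(s) = (2 + s)*(2 + s) = (2 + s)²)
(-8*2 + n(a(0, 0))) - 27 = (-8*2 + (2 + √(0² + 0²))²) - 27 = (-16 + (2 + √(0 + 0))²) - 27 = (-16 + (2 + √0)²) - 27 = (-16 + (2 + 0)²) - 27 = (-16 + 2²) - 27 = (-16 + 4) - 27 = -12 - 27 = -39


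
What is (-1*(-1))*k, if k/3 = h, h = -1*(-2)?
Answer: 6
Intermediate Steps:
h = 2
k = 6 (k = 3*2 = 6)
(-1*(-1))*k = -1*(-1)*6 = 1*6 = 6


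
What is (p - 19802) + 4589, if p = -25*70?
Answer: -16963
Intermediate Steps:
p = -1750
(p - 19802) + 4589 = (-1750 - 19802) + 4589 = -21552 + 4589 = -16963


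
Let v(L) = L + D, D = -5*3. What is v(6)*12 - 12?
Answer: -120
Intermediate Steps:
D = -15
v(L) = -15 + L (v(L) = L - 15 = -15 + L)
v(6)*12 - 12 = (-15 + 6)*12 - 12 = -9*12 - 12 = -108 - 12 = -120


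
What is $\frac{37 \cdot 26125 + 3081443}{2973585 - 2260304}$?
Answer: $\frac{4048068}{713281} \approx 5.6753$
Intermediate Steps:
$\frac{37 \cdot 26125 + 3081443}{2973585 - 2260304} = \frac{966625 + 3081443}{713281} = 4048068 \cdot \frac{1}{713281} = \frac{4048068}{713281}$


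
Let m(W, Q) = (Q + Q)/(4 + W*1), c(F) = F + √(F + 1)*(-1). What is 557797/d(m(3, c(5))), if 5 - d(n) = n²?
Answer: 3307178413/5041 - 1093282120*√6/5041 ≈ 1.2482e+5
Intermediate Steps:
c(F) = F - √(1 + F) (c(F) = F + √(1 + F)*(-1) = F - √(1 + F))
m(W, Q) = 2*Q/(4 + W) (m(W, Q) = (2*Q)/(4 + W) = 2*Q/(4 + W))
d(n) = 5 - n²
557797/d(m(3, c(5))) = 557797/(5 - (2*(5 - √(1 + 5))/(4 + 3))²) = 557797/(5 - (2*(5 - √6)/7)²) = 557797/(5 - (2*(5 - √6)*(⅐))²) = 557797/(5 - (10/7 - 2*√6/7)²)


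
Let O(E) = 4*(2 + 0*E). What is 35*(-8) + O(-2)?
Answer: -272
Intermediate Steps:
O(E) = 8 (O(E) = 4*(2 + 0) = 4*2 = 8)
35*(-8) + O(-2) = 35*(-8) + 8 = -280 + 8 = -272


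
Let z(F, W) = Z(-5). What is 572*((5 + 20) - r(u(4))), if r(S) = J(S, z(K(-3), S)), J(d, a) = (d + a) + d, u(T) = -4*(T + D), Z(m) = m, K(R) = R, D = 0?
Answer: 35464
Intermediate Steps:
z(F, W) = -5
u(T) = -4*T (u(T) = -4*(T + 0) = -4*T)
J(d, a) = a + 2*d (J(d, a) = (a + d) + d = a + 2*d)
r(S) = -5 + 2*S
572*((5 + 20) - r(u(4))) = 572*((5 + 20) - (-5 + 2*(-4*4))) = 572*(25 - (-5 + 2*(-16))) = 572*(25 - (-5 - 32)) = 572*(25 - 1*(-37)) = 572*(25 + 37) = 572*62 = 35464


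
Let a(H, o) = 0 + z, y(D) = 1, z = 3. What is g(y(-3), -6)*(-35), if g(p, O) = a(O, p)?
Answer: -105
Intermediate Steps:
a(H, o) = 3 (a(H, o) = 0 + 3 = 3)
g(p, O) = 3
g(y(-3), -6)*(-35) = 3*(-35) = -105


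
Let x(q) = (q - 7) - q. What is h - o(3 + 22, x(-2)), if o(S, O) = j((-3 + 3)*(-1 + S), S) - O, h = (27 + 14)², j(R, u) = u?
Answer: 1649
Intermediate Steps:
x(q) = -7 (x(q) = (-7 + q) - q = -7)
h = 1681 (h = 41² = 1681)
o(S, O) = S - O
h - o(3 + 22, x(-2)) = 1681 - ((3 + 22) - 1*(-7)) = 1681 - (25 + 7) = 1681 - 1*32 = 1681 - 32 = 1649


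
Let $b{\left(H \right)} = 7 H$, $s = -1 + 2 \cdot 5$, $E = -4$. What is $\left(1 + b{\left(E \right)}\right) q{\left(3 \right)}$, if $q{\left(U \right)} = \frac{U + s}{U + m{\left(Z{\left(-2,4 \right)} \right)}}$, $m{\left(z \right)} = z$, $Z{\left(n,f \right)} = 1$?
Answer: $-81$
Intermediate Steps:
$s = 9$ ($s = -1 + 10 = 9$)
$q{\left(U \right)} = \frac{9 + U}{1 + U}$ ($q{\left(U \right)} = \frac{U + 9}{U + 1} = \frac{9 + U}{1 + U}$)
$\left(1 + b{\left(E \right)}\right) q{\left(3 \right)} = \left(1 + 7 \left(-4\right)\right) \frac{9 + 3}{1 + 3} = \left(1 - 28\right) \frac{1}{4} \cdot 12 = - 27 \cdot \frac{1}{4} \cdot 12 = \left(-27\right) 3 = -81$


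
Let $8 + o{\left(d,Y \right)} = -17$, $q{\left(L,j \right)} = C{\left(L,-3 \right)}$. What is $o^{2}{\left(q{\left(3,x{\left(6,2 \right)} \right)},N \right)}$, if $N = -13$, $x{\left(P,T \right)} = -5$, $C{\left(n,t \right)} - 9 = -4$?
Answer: $625$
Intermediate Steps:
$C{\left(n,t \right)} = 5$ ($C{\left(n,t \right)} = 9 - 4 = 5$)
$q{\left(L,j \right)} = 5$
$o{\left(d,Y \right)} = -25$ ($o{\left(d,Y \right)} = -8 - 17 = -25$)
$o^{2}{\left(q{\left(3,x{\left(6,2 \right)} \right)},N \right)} = \left(-25\right)^{2} = 625$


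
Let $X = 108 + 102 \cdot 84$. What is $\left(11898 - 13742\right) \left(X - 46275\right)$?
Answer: $69332556$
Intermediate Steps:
$X = 8676$ ($X = 108 + 8568 = 8676$)
$\left(11898 - 13742\right) \left(X - 46275\right) = \left(11898 - 13742\right) \left(8676 - 46275\right) = \left(-1844\right) \left(-37599\right) = 69332556$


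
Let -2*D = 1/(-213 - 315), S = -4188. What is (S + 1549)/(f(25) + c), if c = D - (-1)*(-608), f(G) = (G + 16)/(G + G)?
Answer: 69669600/16029527 ≈ 4.3463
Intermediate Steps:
D = 1/1056 (D = -1/(2*(-213 - 315)) = -½/(-528) = -½*(-1/528) = 1/1056 ≈ 0.00094697)
f(G) = (16 + G)/(2*G) (f(G) = (16 + G)/((2*G)) = (16 + G)*(1/(2*G)) = (16 + G)/(2*G))
c = -642047/1056 (c = 1/1056 - (-1)*(-608) = 1/1056 - 1*608 = 1/1056 - 608 = -642047/1056 ≈ -608.00)
(S + 1549)/(f(25) + c) = (-4188 + 1549)/((½)*(16 + 25)/25 - 642047/1056) = -2639/((½)*(1/25)*41 - 642047/1056) = -2639/(41/50 - 642047/1056) = -2639/(-16029527/26400) = -2639*(-26400/16029527) = 69669600/16029527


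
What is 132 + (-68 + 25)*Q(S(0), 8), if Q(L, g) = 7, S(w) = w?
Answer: -169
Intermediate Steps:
132 + (-68 + 25)*Q(S(0), 8) = 132 + (-68 + 25)*7 = 132 - 43*7 = 132 - 301 = -169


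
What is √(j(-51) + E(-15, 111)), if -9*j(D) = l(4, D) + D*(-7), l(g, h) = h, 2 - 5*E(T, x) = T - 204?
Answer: √255/5 ≈ 3.1937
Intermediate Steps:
E(T, x) = 206/5 - T/5 (E(T, x) = ⅖ - (T - 204)/5 = ⅖ - (-204 + T)/5 = ⅖ + (204/5 - T/5) = 206/5 - T/5)
j(D) = 2*D/3 (j(D) = -(D + D*(-7))/9 = -(D - 7*D)/9 = -(-2)*D/3 = 2*D/3)
√(j(-51) + E(-15, 111)) = √((⅔)*(-51) + (206/5 - ⅕*(-15))) = √(-34 + (206/5 + 3)) = √(-34 + 221/5) = √(51/5) = √255/5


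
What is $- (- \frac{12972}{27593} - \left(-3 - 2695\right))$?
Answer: $- \frac{74432942}{27593} \approx -2697.5$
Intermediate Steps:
$- (- \frac{12972}{27593} - \left(-3 - 2695\right)) = - (\left(-12972\right) \frac{1}{27593} - \left(-3 - 2695\right)) = - (- \frac{12972}{27593} - -2698) = - (- \frac{12972}{27593} + 2698) = \left(-1\right) \frac{74432942}{27593} = - \frac{74432942}{27593}$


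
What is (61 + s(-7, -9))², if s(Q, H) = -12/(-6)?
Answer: 3969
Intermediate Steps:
s(Q, H) = 2 (s(Q, H) = -12*(-⅙) = 2)
(61 + s(-7, -9))² = (61 + 2)² = 63² = 3969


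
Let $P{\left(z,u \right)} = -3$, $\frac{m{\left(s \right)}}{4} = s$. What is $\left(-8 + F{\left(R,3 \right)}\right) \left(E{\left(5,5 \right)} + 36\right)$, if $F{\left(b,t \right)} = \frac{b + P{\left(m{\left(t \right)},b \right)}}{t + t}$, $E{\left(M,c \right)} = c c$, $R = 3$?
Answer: $-488$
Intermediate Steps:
$m{\left(s \right)} = 4 s$
$E{\left(M,c \right)} = c^{2}$
$F{\left(b,t \right)} = \frac{-3 + b}{2 t}$ ($F{\left(b,t \right)} = \frac{b - 3}{t + t} = \frac{-3 + b}{2 t}$)
$\left(-8 + F{\left(R,3 \right)}\right) \left(E{\left(5,5 \right)} + 36\right) = \left(-8 + \frac{-3 + 3}{2 \cdot 3}\right) \left(5^{2} + 36\right) = \left(-8 + \frac{1}{2} \cdot \frac{1}{3} \cdot 0\right) \left(25 + 36\right) = \left(-8 + 0\right) 61 = \left(-8\right) 61 = -488$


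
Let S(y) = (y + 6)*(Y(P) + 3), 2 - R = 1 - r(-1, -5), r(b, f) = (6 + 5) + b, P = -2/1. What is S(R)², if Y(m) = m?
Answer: 289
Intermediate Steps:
P = -2 (P = -2*1 = -2)
r(b, f) = 11 + b
R = 11 (R = 2 - (1 - (11 - 1)) = 2 - (1 - 1*10) = 2 - (1 - 10) = 2 - 1*(-9) = 2 + 9 = 11)
S(y) = 6 + y (S(y) = (y + 6)*(-2 + 3) = (6 + y)*1 = 6 + y)
S(R)² = (6 + 11)² = 17² = 289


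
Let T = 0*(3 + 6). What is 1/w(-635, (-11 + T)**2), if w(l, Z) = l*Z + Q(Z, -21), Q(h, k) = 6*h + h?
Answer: -1/75988 ≈ -1.3160e-5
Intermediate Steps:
Q(h, k) = 7*h
T = 0 (T = 0*9 = 0)
w(l, Z) = 7*Z + Z*l (w(l, Z) = l*Z + 7*Z = Z*l + 7*Z = 7*Z + Z*l)
1/w(-635, (-11 + T)**2) = 1/((-11 + 0)**2*(7 - 635)) = 1/((-11)**2*(-628)) = 1/(121*(-628)) = 1/(-75988) = -1/75988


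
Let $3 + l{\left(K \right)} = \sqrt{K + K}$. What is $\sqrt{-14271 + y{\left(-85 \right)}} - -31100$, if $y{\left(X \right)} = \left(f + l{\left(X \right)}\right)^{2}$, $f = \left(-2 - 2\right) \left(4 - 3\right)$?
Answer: $31100 + \sqrt{-14271 + \left(-7 + i \sqrt{170}\right)^{2}} \approx 31101.0 - 119.97 i$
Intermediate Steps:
$l{\left(K \right)} = -3 + \sqrt{2} \sqrt{K}$ ($l{\left(K \right)} = -3 + \sqrt{K + K} = -3 + \sqrt{2 K} = -3 + \sqrt{2} \sqrt{K}$)
$f = -4$ ($f = \left(-4\right) 1 = -4$)
$y{\left(X \right)} = \left(-7 + \sqrt{2} \sqrt{X}\right)^{2}$ ($y{\left(X \right)} = \left(-4 + \left(-3 + \sqrt{2} \sqrt{X}\right)\right)^{2} = \left(-7 + \sqrt{2} \sqrt{X}\right)^{2}$)
$\sqrt{-14271 + y{\left(-85 \right)}} - -31100 = \sqrt{-14271 + \left(-7 + \sqrt{2} \sqrt{-85}\right)^{2}} - -31100 = \sqrt{-14271 + \left(-7 + \sqrt{2} i \sqrt{85}\right)^{2}} + 31100 = \sqrt{-14271 + \left(-7 + i \sqrt{170}\right)^{2}} + 31100 = 31100 + \sqrt{-14271 + \left(-7 + i \sqrt{170}\right)^{2}}$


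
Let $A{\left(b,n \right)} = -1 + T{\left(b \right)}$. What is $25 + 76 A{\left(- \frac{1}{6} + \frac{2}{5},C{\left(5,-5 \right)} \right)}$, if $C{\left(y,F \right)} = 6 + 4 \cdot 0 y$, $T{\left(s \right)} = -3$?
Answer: $-279$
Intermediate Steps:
$C{\left(y,F \right)} = 6$ ($C{\left(y,F \right)} = 6 + 4 \cdot 0 = 6 + 0 = 6$)
$A{\left(b,n \right)} = -4$ ($A{\left(b,n \right)} = -1 - 3 = -4$)
$25 + 76 A{\left(- \frac{1}{6} + \frac{2}{5},C{\left(5,-5 \right)} \right)} = 25 + 76 \left(-4\right) = 25 - 304 = -279$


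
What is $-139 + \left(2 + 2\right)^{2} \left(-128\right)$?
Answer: $-2187$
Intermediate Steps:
$-139 + \left(2 + 2\right)^{2} \left(-128\right) = -139 + 4^{2} \left(-128\right) = -139 + 16 \left(-128\right) = -139 - 2048 = -2187$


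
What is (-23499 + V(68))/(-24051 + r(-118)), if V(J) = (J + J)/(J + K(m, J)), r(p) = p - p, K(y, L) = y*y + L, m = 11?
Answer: 6039107/6181107 ≈ 0.97703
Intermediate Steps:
K(y, L) = L + y² (K(y, L) = y² + L = L + y²)
r(p) = 0
V(J) = 2*J/(121 + 2*J) (V(J) = (J + J)/(J + (J + 11²)) = (2*J)/(J + (J + 121)) = (2*J)/(J + (121 + J)) = (2*J)/(121 + 2*J) = 2*J/(121 + 2*J))
(-23499 + V(68))/(-24051 + r(-118)) = (-23499 + 2*68/(121 + 2*68))/(-24051 + 0) = (-23499 + 2*68/(121 + 136))/(-24051) = (-23499 + 2*68/257)*(-1/24051) = (-23499 + 2*68*(1/257))*(-1/24051) = (-23499 + 136/257)*(-1/24051) = -6039107/257*(-1/24051) = 6039107/6181107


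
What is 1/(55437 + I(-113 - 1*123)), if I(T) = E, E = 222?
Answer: 1/55659 ≈ 1.7967e-5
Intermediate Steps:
I(T) = 222
1/(55437 + I(-113 - 1*123)) = 1/(55437 + 222) = 1/55659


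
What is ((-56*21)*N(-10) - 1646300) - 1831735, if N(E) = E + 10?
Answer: -3478035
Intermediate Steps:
N(E) = 10 + E
((-56*21)*N(-10) - 1646300) - 1831735 = ((-56*21)*(10 - 10) - 1646300) - 1831735 = (-1176*0 - 1646300) - 1831735 = (0 - 1646300) - 1831735 = -1646300 - 1831735 = -3478035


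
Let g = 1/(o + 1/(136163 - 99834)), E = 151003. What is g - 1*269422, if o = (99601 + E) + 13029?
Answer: -2580395471180547/9577523258 ≈ -2.6942e+5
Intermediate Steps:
o = 263633 (o = (99601 + 151003) + 13029 = 250604 + 13029 = 263633)
g = 36329/9577523258 (g = 1/(263633 + 1/(136163 - 99834)) = 1/(263633 + 1/36329) = 1/(9577523258/36329) = 36329/9577523258 ≈ 3.7932e-6)
g - 1*269422 = 36329/9577523258 - 1*269422 = 36329/9577523258 - 269422 = -2580395471180547/9577523258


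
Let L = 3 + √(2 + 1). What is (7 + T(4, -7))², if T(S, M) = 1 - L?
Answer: (5 - √3)² ≈ 10.679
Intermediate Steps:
L = 3 + √3 ≈ 4.7320
T(S, M) = -2 - √3 (T(S, M) = 1 - (3 + √3) = 1 + (-3 - √3) = -2 - √3)
(7 + T(4, -7))² = (7 + (-2 - √3))² = (5 - √3)²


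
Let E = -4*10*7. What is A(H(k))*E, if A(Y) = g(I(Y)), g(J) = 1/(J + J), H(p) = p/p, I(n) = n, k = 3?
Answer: -140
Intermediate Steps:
H(p) = 1
g(J) = 1/(2*J)
A(Y) = 1/(2*Y)
E = -280 (E = -40*7 = -280)
A(H(k))*E = ((½)/1)*(-280) = ((½)*1)*(-280) = (½)*(-280) = -140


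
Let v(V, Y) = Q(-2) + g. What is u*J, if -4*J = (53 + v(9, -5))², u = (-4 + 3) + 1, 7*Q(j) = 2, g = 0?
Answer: 0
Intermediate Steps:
Q(j) = 2/7 (Q(j) = (⅐)*2 = 2/7)
u = 0 (u = -1 + 1 = 0)
v(V, Y) = 2/7 (v(V, Y) = 2/7 + 0 = 2/7)
J = -139129/196 (J = -(53 + 2/7)²/4 = -(373/7)²/4 = -¼*139129/49 = -139129/196 ≈ -709.84)
u*J = 0*(-139129/196) = 0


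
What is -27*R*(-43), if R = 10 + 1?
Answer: 12771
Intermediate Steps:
R = 11
-27*R*(-43) = -27*11*(-43) = -297*(-43) = 12771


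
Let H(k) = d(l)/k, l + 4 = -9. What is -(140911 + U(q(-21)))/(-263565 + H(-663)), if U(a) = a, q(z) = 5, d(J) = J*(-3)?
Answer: 1197786/2240303 ≈ 0.53465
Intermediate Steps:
l = -13 (l = -4 - 9 = -13)
d(J) = -3*J
H(k) = 39/k (H(k) = (-3*(-13))/k = 39/k)
-(140911 + U(q(-21)))/(-263565 + H(-663)) = -(140911 + 5)/(-263565 + 39/(-663)) = -140916/(-263565 + 39*(-1/663)) = -140916/(-263565 - 1/17) = -140916/(-4480606/17) = -140916*(-17)/4480606 = -1*(-1197786/2240303) = 1197786/2240303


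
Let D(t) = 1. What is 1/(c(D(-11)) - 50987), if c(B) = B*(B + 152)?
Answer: -1/50834 ≈ -1.9672e-5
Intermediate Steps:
c(B) = B*(152 + B)
1/(c(D(-11)) - 50987) = 1/(1*(152 + 1) - 50987) = 1/(1*153 - 50987) = 1/(153 - 50987) = 1/(-50834) = -1/50834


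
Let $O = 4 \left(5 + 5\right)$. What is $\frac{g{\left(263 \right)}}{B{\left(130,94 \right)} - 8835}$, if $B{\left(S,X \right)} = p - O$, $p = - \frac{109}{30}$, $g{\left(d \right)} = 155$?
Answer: $- \frac{4650}{266359} \approx -0.017458$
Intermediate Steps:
$O = 40$ ($O = 4 \cdot 10 = 40$)
$p = - \frac{109}{30}$ ($p = \left(-109\right) \frac{1}{30} = - \frac{109}{30} \approx -3.6333$)
$B{\left(S,X \right)} = - \frac{1309}{30}$ ($B{\left(S,X \right)} = - \frac{109}{30} - 40 = - \frac{1309}{30}$)
$\frac{g{\left(263 \right)}}{B{\left(130,94 \right)} - 8835} = \frac{155}{- \frac{1309}{30} - 8835} = \frac{155}{- \frac{266359}{30}} = 155 \left(- \frac{30}{266359}\right) = - \frac{4650}{266359}$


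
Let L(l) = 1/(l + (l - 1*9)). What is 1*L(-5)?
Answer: -1/19 ≈ -0.052632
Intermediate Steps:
L(l) = 1/(-9 + 2*l) (L(l) = 1/(l + (l - 9)) = 1/(l + (-9 + l)) = 1/(-9 + 2*l))
1*L(-5) = 1/(-9 + 2*(-5)) = 1/(-9 - 10) = 1/(-19) = 1*(-1/19) = -1/19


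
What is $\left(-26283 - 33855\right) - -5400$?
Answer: $-54738$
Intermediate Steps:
$\left(-26283 - 33855\right) - -5400 = -60138 + 5400 = -54738$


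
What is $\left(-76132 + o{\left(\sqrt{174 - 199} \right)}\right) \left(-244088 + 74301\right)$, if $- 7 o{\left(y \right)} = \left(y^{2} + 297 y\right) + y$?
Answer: $\frac{90479322513}{7} + \frac{252982630 i}{7} \approx 1.2926 \cdot 10^{10} + 3.614 \cdot 10^{7} i$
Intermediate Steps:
$o{\left(y \right)} = - \frac{298 y}{7} - \frac{y^{2}}{7}$ ($o{\left(y \right)} = - \frac{\left(y^{2} + 297 y\right) + y}{7} = - \frac{y^{2} + 298 y}{7} = - \frac{298 y}{7} - \frac{y^{2}}{7}$)
$\left(-76132 + o{\left(\sqrt{174 - 199} \right)}\right) \left(-244088 + 74301\right) = \left(-76132 - \frac{\sqrt{174 - 199} \left(298 + \sqrt{174 - 199}\right)}{7}\right) \left(-244088 + 74301\right) = \left(-76132 - \frac{\sqrt{-25} \left(298 + \sqrt{-25}\right)}{7}\right) \left(-169787\right) = \left(-76132 - \frac{5 i \left(298 + 5 i\right)}{7}\right) \left(-169787\right) = 12926223884 + \frac{848935 i \left(298 + 5 i\right)}{7}$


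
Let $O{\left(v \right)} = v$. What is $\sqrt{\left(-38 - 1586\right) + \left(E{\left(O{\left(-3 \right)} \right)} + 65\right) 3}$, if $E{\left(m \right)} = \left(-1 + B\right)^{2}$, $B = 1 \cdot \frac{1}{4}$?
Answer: $\frac{i \sqrt{22837}}{4} \approx 37.78 i$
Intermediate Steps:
$B = \frac{1}{4}$ ($B = 1 \cdot \frac{1}{4} = \frac{1}{4} \approx 0.25$)
$E{\left(m \right)} = \frac{9}{16}$ ($E{\left(m \right)} = \left(-1 + \frac{1}{4}\right)^{2} = \left(- \frac{3}{4}\right)^{2} = \frac{9}{16}$)
$\sqrt{\left(-38 - 1586\right) + \left(E{\left(O{\left(-3 \right)} \right)} + 65\right) 3} = \sqrt{\left(-38 - 1586\right) + \left(\frac{9}{16} + 65\right) 3} = \sqrt{\left(-38 - 1586\right) + \frac{1049}{16} \cdot 3} = \sqrt{-1624 + \frac{3147}{16}} = \sqrt{- \frac{22837}{16}} = \frac{i \sqrt{22837}}{4}$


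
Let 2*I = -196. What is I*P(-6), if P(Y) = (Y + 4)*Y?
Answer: -1176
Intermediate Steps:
P(Y) = Y*(4 + Y) (P(Y) = (4 + Y)*Y = Y*(4 + Y))
I = -98 (I = (1/2)*(-196) = -98)
I*P(-6) = -(-588)*(4 - 6) = -(-588)*(-2) = -98*12 = -1176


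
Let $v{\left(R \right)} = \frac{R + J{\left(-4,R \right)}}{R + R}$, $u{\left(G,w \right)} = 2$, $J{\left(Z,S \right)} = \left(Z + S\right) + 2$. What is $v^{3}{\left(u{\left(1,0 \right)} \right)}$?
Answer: $\frac{1}{8} \approx 0.125$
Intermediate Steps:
$J{\left(Z,S \right)} = 2 + S + Z$ ($J{\left(Z,S \right)} = \left(S + Z\right) + 2 = 2 + S + Z$)
$v{\left(R \right)} = \frac{-2 + 2 R}{2 R}$ ($v{\left(R \right)} = \frac{R + \left(2 + R - 4\right)}{R + R} = \frac{R + \left(-2 + R\right)}{2 R} = \left(-2 + 2 R\right) \frac{1}{2 R} = \frac{-2 + 2 R}{2 R}$)
$v^{3}{\left(u{\left(1,0 \right)} \right)} = \left(\frac{-1 + 2}{2}\right)^{3} = \left(\frac{1}{2} \cdot 1\right)^{3} = \left(\frac{1}{2}\right)^{3} = \frac{1}{8}$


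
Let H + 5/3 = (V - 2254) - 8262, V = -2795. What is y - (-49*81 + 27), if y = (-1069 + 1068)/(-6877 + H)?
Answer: 238763001/60569 ≈ 3942.0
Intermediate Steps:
H = -39938/3 (H = -5/3 + ((-2795 - 2254) - 8262) = -5/3 + (-5049 - 8262) = -5/3 - 13311 = -39938/3 ≈ -13313.)
y = 3/60569 (y = (-1069 + 1068)/(-6877 - 39938/3) = -1/(-60569/3) = -1*(-3/60569) = 3/60569 ≈ 4.9530e-5)
y - (-49*81 + 27) = 3/60569 - (-49*81 + 27) = 3/60569 - (-3969 + 27) = 3/60569 - 1*(-3942) = 3/60569 + 3942 = 238763001/60569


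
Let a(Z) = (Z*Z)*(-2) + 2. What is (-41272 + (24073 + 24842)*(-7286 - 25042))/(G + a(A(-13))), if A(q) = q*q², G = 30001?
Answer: 1581365392/9623615 ≈ 164.32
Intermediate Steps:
A(q) = q³
a(Z) = 2 - 2*Z² (a(Z) = Z²*(-2) + 2 = -2*Z² + 2 = 2 - 2*Z²)
(-41272 + (24073 + 24842)*(-7286 - 25042))/(G + a(A(-13))) = (-41272 + (24073 + 24842)*(-7286 - 25042))/(30001 + (2 - 2*((-13)³)²)) = (-41272 + 48915*(-32328))/(30001 + (2 - 2*(-2197)²)) = (-41272 - 1581324120)/(30001 + (2 - 2*4826809)) = -1581365392/(30001 + (2 - 9653618)) = -1581365392/(30001 - 9653616) = -1581365392/(-9623615) = -1581365392*(-1/9623615) = 1581365392/9623615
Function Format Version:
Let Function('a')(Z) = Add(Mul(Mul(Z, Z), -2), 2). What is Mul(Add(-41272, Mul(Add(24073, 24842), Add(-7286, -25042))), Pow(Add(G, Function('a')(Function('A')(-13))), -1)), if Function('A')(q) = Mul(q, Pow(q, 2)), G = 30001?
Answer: Rational(1581365392, 9623615) ≈ 164.32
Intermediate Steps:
Function('A')(q) = Pow(q, 3)
Function('a')(Z) = Add(2, Mul(-2, Pow(Z, 2))) (Function('a')(Z) = Add(Mul(Pow(Z, 2), -2), 2) = Add(Mul(-2, Pow(Z, 2)), 2) = Add(2, Mul(-2, Pow(Z, 2))))
Mul(Add(-41272, Mul(Add(24073, 24842), Add(-7286, -25042))), Pow(Add(G, Function('a')(Function('A')(-13))), -1)) = Mul(Add(-41272, Mul(Add(24073, 24842), Add(-7286, -25042))), Pow(Add(30001, Add(2, Mul(-2, Pow(Pow(-13, 3), 2)))), -1)) = Mul(Add(-41272, Mul(48915, -32328)), Pow(Add(30001, Add(2, Mul(-2, Pow(-2197, 2)))), -1)) = Mul(Add(-41272, -1581324120), Pow(Add(30001, Add(2, Mul(-2, 4826809))), -1)) = Mul(-1581365392, Pow(Add(30001, Add(2, -9653618)), -1)) = Mul(-1581365392, Pow(Add(30001, -9653616), -1)) = Mul(-1581365392, Pow(-9623615, -1)) = Mul(-1581365392, Rational(-1, 9623615)) = Rational(1581365392, 9623615)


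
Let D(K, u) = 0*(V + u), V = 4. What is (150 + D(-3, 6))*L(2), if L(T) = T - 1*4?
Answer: -300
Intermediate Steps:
D(K, u) = 0 (D(K, u) = 0*(4 + u) = 0)
L(T) = -4 + T (L(T) = T - 4 = -4 + T)
(150 + D(-3, 6))*L(2) = (150 + 0)*(-4 + 2) = 150*(-2) = -300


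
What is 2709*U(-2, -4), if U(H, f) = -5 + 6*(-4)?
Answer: -78561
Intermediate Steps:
U(H, f) = -29 (U(H, f) = -5 - 24 = -29)
2709*U(-2, -4) = 2709*(-29) = -78561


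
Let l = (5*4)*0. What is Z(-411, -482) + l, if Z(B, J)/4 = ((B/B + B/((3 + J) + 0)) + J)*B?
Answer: 378100272/479 ≈ 7.8935e+5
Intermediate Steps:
Z(B, J) = 4*B*(1 + J + B/(3 + J)) (Z(B, J) = 4*(((B/B + B/((3 + J) + 0)) + J)*B) = 4*(((1 + B/(3 + J)) + J)*B) = 4*((1 + J + B/(3 + J))*B) = 4*(B*(1 + J + B/(3 + J))) = 4*B*(1 + J + B/(3 + J)))
l = 0 (l = 20*0 = 0)
Z(-411, -482) + l = 4*(-411)*(3 - 411 + (-482)² + 4*(-482))/(3 - 482) + 0 = 4*(-411)*(3 - 411 + 232324 - 1928)/(-479) + 0 = 4*(-411)*(-1/479)*229988 + 0 = 378100272/479 + 0 = 378100272/479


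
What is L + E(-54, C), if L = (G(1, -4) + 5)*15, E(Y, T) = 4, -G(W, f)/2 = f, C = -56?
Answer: 199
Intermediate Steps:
G(W, f) = -2*f
L = 195 (L = (-2*(-4) + 5)*15 = (8 + 5)*15 = 13*15 = 195)
L + E(-54, C) = 195 + 4 = 199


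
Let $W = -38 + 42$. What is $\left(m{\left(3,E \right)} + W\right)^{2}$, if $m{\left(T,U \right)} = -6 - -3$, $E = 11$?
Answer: $1$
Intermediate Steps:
$W = 4$
$m{\left(T,U \right)} = -3$ ($m{\left(T,U \right)} = -6 + 3 = -3$)
$\left(m{\left(3,E \right)} + W\right)^{2} = \left(-3 + 4\right)^{2} = 1^{2} = 1$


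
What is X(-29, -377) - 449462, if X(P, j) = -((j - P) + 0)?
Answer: -449114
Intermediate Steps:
X(P, j) = P - j (X(P, j) = -(j - P) = P - j)
X(-29, -377) - 449462 = (-29 - 1*(-377)) - 449462 = (-29 + 377) - 449462 = 348 - 449462 = -449114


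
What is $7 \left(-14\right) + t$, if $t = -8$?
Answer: $-106$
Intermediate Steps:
$7 \left(-14\right) + t = 7 \left(-14\right) - 8 = -98 - 8 = -106$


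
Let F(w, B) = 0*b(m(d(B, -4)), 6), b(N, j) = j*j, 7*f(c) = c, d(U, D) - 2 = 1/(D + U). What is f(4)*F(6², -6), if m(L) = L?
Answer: 0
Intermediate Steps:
d(U, D) = 2 + 1/(D + U)
f(c) = c/7
b(N, j) = j²
F(w, B) = 0 (F(w, B) = 0*6² = 0*36 = 0)
f(4)*F(6², -6) = ((⅐)*4)*0 = (4/7)*0 = 0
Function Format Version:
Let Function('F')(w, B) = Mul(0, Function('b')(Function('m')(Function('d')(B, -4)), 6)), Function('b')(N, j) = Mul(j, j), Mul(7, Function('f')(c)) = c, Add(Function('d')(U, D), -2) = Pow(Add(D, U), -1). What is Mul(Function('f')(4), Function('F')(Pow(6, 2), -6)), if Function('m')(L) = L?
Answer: 0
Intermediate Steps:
Function('d')(U, D) = Add(2, Pow(Add(D, U), -1))
Function('f')(c) = Mul(Rational(1, 7), c)
Function('b')(N, j) = Pow(j, 2)
Function('F')(w, B) = 0 (Function('F')(w, B) = Mul(0, Pow(6, 2)) = Mul(0, 36) = 0)
Mul(Function('f')(4), Function('F')(Pow(6, 2), -6)) = Mul(Mul(Rational(1, 7), 4), 0) = Mul(Rational(4, 7), 0) = 0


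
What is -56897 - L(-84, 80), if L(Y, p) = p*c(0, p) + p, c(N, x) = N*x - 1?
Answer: -56897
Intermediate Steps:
c(N, x) = -1 + N*x
L(Y, p) = 0 (L(Y, p) = p*(-1 + 0*p) + p = p*(-1 + 0) + p = p*(-1) + p = -p + p = 0)
-56897 - L(-84, 80) = -56897 - 1*0 = -56897 + 0 = -56897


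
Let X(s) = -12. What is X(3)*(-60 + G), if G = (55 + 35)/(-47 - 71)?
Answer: 43020/59 ≈ 729.15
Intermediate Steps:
G = -45/59 (G = 90/(-118) = 90*(-1/118) = -45/59 ≈ -0.76271)
X(3)*(-60 + G) = -12*(-60 - 45/59) = -12*(-3585/59) = 43020/59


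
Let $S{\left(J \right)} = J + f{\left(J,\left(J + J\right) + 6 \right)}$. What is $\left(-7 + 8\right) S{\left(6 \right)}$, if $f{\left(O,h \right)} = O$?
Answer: $12$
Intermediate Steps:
$S{\left(J \right)} = 2 J$ ($S{\left(J \right)} = J + J = 2 J$)
$\left(-7 + 8\right) S{\left(6 \right)} = \left(-7 + 8\right) 2 \cdot 6 = 1 \cdot 12 = 12$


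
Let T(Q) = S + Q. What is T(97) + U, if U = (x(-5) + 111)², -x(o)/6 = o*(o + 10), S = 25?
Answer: 68243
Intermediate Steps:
T(Q) = 25 + Q
x(o) = -6*o*(10 + o) (x(o) = -6*o*(o + 10) = -6*o*(10 + o))
U = 68121 (U = (-6*(-5)*(10 - 5) + 111)² = (-6*(-5)*5 + 111)² = (150 + 111)² = 261² = 68121)
T(97) + U = (25 + 97) + 68121 = 122 + 68121 = 68243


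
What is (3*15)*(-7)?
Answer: -315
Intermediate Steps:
(3*15)*(-7) = 45*(-7) = -315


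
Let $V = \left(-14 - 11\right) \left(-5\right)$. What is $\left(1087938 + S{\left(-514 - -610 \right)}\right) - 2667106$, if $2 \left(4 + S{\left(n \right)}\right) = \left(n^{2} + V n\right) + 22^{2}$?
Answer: $-1568322$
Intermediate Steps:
$V = 125$ ($V = \left(-25\right) \left(-5\right) = 125$)
$S{\left(n \right)} = 238 + \frac{n^{2}}{2} + \frac{125 n}{2}$ ($S{\left(n \right)} = -4 + \frac{\left(n^{2} + 125 n\right) + 22^{2}}{2} = -4 + \frac{\left(n^{2} + 125 n\right) + 484}{2} = -4 + \frac{484 + n^{2} + 125 n}{2} = -4 + \left(242 + \frac{n^{2}}{2} + \frac{125 n}{2}\right) = 238 + \frac{n^{2}}{2} + \frac{125 n}{2}$)
$\left(1087938 + S{\left(-514 - -610 \right)}\right) - 2667106 = \left(1087938 + \left(238 + \frac{\left(-514 - -610\right)^{2}}{2} + \frac{125 \left(-514 - -610\right)}{2}\right)\right) - 2667106 = \left(1087938 + \left(238 + \frac{\left(-514 + 610\right)^{2}}{2} + \frac{125 \left(-514 + 610\right)}{2}\right)\right) - 2667106 = \left(1087938 + \left(238 + \frac{96^{2}}{2} + \frac{125}{2} \cdot 96\right)\right) - 2667106 = \left(1087938 + \left(238 + \frac{1}{2} \cdot 9216 + 6000\right)\right) - 2667106 = \left(1087938 + \left(238 + 4608 + 6000\right)\right) - 2667106 = \left(1087938 + 10846\right) - 2667106 = 1098784 - 2667106 = -1568322$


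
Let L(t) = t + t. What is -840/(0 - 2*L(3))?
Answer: 70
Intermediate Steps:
L(t) = 2*t
-840/(0 - 2*L(3)) = -840/(0 - 4*3) = -840/(0 - 2*6) = -840/(0 - 12) = -840/(-12) = -840*(-1/12) = 70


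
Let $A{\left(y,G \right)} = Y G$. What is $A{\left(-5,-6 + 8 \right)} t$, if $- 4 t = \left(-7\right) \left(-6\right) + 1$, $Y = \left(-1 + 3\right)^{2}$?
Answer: $-86$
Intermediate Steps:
$Y = 4$ ($Y = 2^{2} = 4$)
$A{\left(y,G \right)} = 4 G$
$t = - \frac{43}{4}$ ($t = - \frac{\left(-7\right) \left(-6\right) + 1}{4} = - \frac{42 + 1}{4} = \left(- \frac{1}{4}\right) 43 = - \frac{43}{4} \approx -10.75$)
$A{\left(-5,-6 + 8 \right)} t = 4 \left(-6 + 8\right) \left(- \frac{43}{4}\right) = 4 \cdot 2 \left(- \frac{43}{4}\right) = 8 \left(- \frac{43}{4}\right) = -86$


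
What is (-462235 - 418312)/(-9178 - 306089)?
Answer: 880547/315267 ≈ 2.7930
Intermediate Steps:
(-462235 - 418312)/(-9178 - 306089) = -880547/(-315267) = -880547*(-1/315267) = 880547/315267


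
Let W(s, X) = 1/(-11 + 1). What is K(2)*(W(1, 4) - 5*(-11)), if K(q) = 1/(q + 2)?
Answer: 549/40 ≈ 13.725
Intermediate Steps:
K(q) = 1/(2 + q)
W(s, X) = -1/10 (W(s, X) = 1/(-10) = -1/10)
K(2)*(W(1, 4) - 5*(-11)) = (-1/10 - 5*(-11))/(2 + 2) = (-1/10 + 55)/4 = (1/4)*(549/10) = 549/40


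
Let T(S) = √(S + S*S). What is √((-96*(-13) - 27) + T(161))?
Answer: √(1221 + 9*√322) ≈ 37.182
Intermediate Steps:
T(S) = √(S + S²)
√((-96*(-13) - 27) + T(161)) = √((-96*(-13) - 27) + √(161*(1 + 161))) = √((1248 - 27) + √(161*162)) = √(1221 + √26082) = √(1221 + 9*√322)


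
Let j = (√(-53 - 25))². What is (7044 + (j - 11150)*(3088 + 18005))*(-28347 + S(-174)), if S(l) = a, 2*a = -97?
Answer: 6724768830780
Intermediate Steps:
a = -97/2 (a = (½)*(-97) = -97/2 ≈ -48.500)
S(l) = -97/2
j = -78 (j = (√(-78))² = (I*√78)² = -78)
(7044 + (j - 11150)*(3088 + 18005))*(-28347 + S(-174)) = (7044 + (-78 - 11150)*(3088 + 18005))*(-28347 - 97/2) = (7044 - 11228*21093)*(-56791/2) = (7044 - 236832204)*(-56791/2) = -236825160*(-56791/2) = 6724768830780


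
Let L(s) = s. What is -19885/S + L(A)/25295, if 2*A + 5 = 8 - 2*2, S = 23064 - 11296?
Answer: -502996959/297671560 ≈ -1.6898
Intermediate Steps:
S = 11768
A = -½ (A = -5/2 + (8 - 2*2)/2 = -5/2 + (8 - 4)/2 = -5/2 + (½)*4 = -5/2 + 2 = -½ ≈ -0.50000)
-19885/S + L(A)/25295 = -19885/11768 - ½/25295 = -19885*1/11768 - ½*1/25295 = -19885/11768 - 1/50590 = -502996959/297671560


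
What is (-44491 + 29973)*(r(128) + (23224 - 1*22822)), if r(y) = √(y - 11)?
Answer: -5836236 - 43554*√13 ≈ -5.9933e+6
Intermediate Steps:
r(y) = √(-11 + y)
(-44491 + 29973)*(r(128) + (23224 - 1*22822)) = (-44491 + 29973)*(√(-11 + 128) + (23224 - 1*22822)) = -14518*(√117 + (23224 - 22822)) = -14518*(3*√13 + 402) = -14518*(402 + 3*√13) = -5836236 - 43554*√13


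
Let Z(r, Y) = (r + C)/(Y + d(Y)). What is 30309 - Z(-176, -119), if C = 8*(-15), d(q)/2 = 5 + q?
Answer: 10516927/347 ≈ 30308.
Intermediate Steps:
d(q) = 10 + 2*q (d(q) = 2*(5 + q) = 10 + 2*q)
C = -120
Z(r, Y) = (-120 + r)/(10 + 3*Y) (Z(r, Y) = (r - 120)/(Y + (10 + 2*Y)) = (-120 + r)/(10 + 3*Y))
30309 - Z(-176, -119) = 30309 - (-120 - 176)/(10 + 3*(-119)) = 30309 - (-296)/(10 - 357) = 30309 - (-296)/(-347) = 30309 - (-1)*(-296)/347 = 30309 - 1*296/347 = 30309 - 296/347 = 10516927/347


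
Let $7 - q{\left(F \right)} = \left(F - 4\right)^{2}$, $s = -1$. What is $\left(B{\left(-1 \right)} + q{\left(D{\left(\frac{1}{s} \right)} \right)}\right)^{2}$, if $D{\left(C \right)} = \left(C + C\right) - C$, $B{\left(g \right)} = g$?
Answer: $361$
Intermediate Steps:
$D{\left(C \right)} = C$ ($D{\left(C \right)} = 2 C - C = C$)
$q{\left(F \right)} = 7 - \left(-4 + F\right)^{2}$ ($q{\left(F \right)} = 7 - \left(F - 4\right)^{2} = 7 - \left(-4 + F\right)^{2}$)
$\left(B{\left(-1 \right)} + q{\left(D{\left(\frac{1}{s} \right)} \right)}\right)^{2} = \left(-1 + \left(7 - \left(-4 + \frac{1}{-1}\right)^{2}\right)\right)^{2} = \left(-1 + \left(7 - \left(-4 - 1\right)^{2}\right)\right)^{2} = \left(-1 + \left(7 - \left(-5\right)^{2}\right)\right)^{2} = \left(-1 + \left(7 - 25\right)\right)^{2} = \left(-1 - 18\right)^{2} = \left(-19\right)^{2} = 361$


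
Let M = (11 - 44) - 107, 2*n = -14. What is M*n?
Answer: 980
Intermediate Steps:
n = -7 (n = (½)*(-14) = -7)
M = -140 (M = -33 - 107 = -140)
M*n = -140*(-7) = 980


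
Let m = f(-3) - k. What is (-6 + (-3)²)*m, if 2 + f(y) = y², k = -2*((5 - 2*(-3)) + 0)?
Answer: 87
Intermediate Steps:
k = -22 (k = -2*((5 + 6) + 0) = -2*(11 + 0) = -2*11 = -22)
f(y) = -2 + y²
m = 29 (m = (-2 + (-3)²) - 1*(-22) = (-2 + 9) + 22 = 7 + 22 = 29)
(-6 + (-3)²)*m = (-6 + (-3)²)*29 = (-6 + 9)*29 = 3*29 = 87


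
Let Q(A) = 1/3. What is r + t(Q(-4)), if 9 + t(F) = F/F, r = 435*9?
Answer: 3907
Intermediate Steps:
Q(A) = 1/3
r = 3915
t(F) = -8 (t(F) = -9 + F/F = -9 + 1 = -8)
r + t(Q(-4)) = 3915 - 8 = 3907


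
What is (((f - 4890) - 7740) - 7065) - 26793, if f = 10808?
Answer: -35680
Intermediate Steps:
(((f - 4890) - 7740) - 7065) - 26793 = (((10808 - 4890) - 7740) - 7065) - 26793 = ((5918 - 7740) - 7065) - 26793 = (-1822 - 7065) - 26793 = -8887 - 26793 = -35680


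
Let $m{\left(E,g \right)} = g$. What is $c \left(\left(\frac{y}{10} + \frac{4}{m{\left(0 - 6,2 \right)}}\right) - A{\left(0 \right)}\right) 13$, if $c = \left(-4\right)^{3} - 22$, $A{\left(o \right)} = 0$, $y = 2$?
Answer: $- \frac{12298}{5} \approx -2459.6$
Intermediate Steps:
$c = -86$ ($c = -64 - 22 = -86$)
$c \left(\left(\frac{y}{10} + \frac{4}{m{\left(0 - 6,2 \right)}}\right) - A{\left(0 \right)}\right) 13 = - 86 \left(\left(\frac{2}{10} + \frac{4}{2}\right) - 0\right) 13 = - 86 \left(\left(2 \cdot \frac{1}{10} + 4 \cdot \frac{1}{2}\right) + 0\right) 13 = - 86 \left(\left(\frac{1}{5} + 2\right) + 0\right) 13 = - 86 \left(\frac{11}{5} + 0\right) 13 = \left(-86\right) \frac{11}{5} \cdot 13 = \left(- \frac{946}{5}\right) 13 = - \frac{12298}{5}$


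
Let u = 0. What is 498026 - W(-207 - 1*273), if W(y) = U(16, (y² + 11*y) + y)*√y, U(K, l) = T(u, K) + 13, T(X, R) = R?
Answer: 498026 - 116*I*√30 ≈ 4.9803e+5 - 635.36*I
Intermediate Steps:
U(K, l) = 13 + K (U(K, l) = K + 13 = 13 + K)
W(y) = 29*√y (W(y) = (13 + 16)*√y = 29*√y)
498026 - W(-207 - 1*273) = 498026 - 29*√(-207 - 1*273) = 498026 - 29*√(-207 - 273) = 498026 - 29*√(-480) = 498026 - 29*4*I*√30 = 498026 - 116*I*√30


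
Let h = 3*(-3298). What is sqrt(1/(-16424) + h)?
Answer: I*sqrt(667221128042)/8212 ≈ 99.469*I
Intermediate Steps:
h = -9894
sqrt(1/(-16424) + h) = sqrt(1/(-16424) - 9894) = sqrt(-1/16424 - 9894) = sqrt(-162499057/16424) = I*sqrt(667221128042)/8212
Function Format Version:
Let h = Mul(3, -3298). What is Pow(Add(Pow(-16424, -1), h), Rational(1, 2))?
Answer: Mul(Rational(1, 8212), I, Pow(667221128042, Rational(1, 2))) ≈ Mul(99.469, I)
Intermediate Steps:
h = -9894
Pow(Add(Pow(-16424, -1), h), Rational(1, 2)) = Pow(Add(Pow(-16424, -1), -9894), Rational(1, 2)) = Pow(Add(Rational(-1, 16424), -9894), Rational(1, 2)) = Pow(Rational(-162499057, 16424), Rational(1, 2)) = Mul(Rational(1, 8212), I, Pow(667221128042, Rational(1, 2)))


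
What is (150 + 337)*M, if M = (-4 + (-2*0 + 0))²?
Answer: 7792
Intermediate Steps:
M = 16 (M = (-4 + (0 + 0))² = (-4 + 0)² = (-4)² = 16)
(150 + 337)*M = (150 + 337)*16 = 487*16 = 7792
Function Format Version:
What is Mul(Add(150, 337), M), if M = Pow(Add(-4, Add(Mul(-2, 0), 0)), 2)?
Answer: 7792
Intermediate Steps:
M = 16 (M = Pow(Add(-4, Add(0, 0)), 2) = Pow(Add(-4, 0), 2) = Pow(-4, 2) = 16)
Mul(Add(150, 337), M) = Mul(Add(150, 337), 16) = Mul(487, 16) = 7792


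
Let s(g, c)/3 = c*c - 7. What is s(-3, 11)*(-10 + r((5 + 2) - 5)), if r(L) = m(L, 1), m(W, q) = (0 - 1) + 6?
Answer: -1710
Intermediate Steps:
s(g, c) = -21 + 3*c² (s(g, c) = 3*(c*c - 7) = 3*(c² - 7) = 3*(-7 + c²) = -21 + 3*c²)
m(W, q) = 5 (m(W, q) = -1 + 6 = 5)
r(L) = 5
s(-3, 11)*(-10 + r((5 + 2) - 5)) = (-21 + 3*11²)*(-10 + 5) = (-21 + 3*121)*(-5) = (-21 + 363)*(-5) = 342*(-5) = -1710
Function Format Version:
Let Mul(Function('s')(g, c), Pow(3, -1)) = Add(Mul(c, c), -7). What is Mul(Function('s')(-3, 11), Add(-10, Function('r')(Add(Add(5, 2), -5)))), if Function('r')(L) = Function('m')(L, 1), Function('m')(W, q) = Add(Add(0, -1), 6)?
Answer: -1710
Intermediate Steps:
Function('s')(g, c) = Add(-21, Mul(3, Pow(c, 2))) (Function('s')(g, c) = Mul(3, Add(Mul(c, c), -7)) = Mul(3, Add(Pow(c, 2), -7)) = Mul(3, Add(-7, Pow(c, 2))) = Add(-21, Mul(3, Pow(c, 2))))
Function('m')(W, q) = 5 (Function('m')(W, q) = Add(-1, 6) = 5)
Function('r')(L) = 5
Mul(Function('s')(-3, 11), Add(-10, Function('r')(Add(Add(5, 2), -5)))) = Mul(Add(-21, Mul(3, Pow(11, 2))), Add(-10, 5)) = Mul(Add(-21, Mul(3, 121)), -5) = Mul(Add(-21, 363), -5) = Mul(342, -5) = -1710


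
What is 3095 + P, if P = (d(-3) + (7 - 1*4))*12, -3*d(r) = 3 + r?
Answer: 3131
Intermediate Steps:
d(r) = -1 - r/3 (d(r) = -(3 + r)/3 = -1 - r/3)
P = 36 (P = ((-1 - 1/3*(-3)) + (7 - 1*4))*12 = ((-1 + 1) + (7 - 4))*12 = (0 + 3)*12 = 3*12 = 36)
3095 + P = 3095 + 36 = 3131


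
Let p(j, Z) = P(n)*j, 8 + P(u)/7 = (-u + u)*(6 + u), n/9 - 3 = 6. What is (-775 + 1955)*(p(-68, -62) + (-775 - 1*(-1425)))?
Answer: 5260440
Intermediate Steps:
n = 81 (n = 27 + 9*6 = 27 + 54 = 81)
P(u) = -56 (P(u) = -56 + 7*((-u + u)*(6 + u)) = -56 + 7*(0*(6 + u)) = -56 + 7*0 = -56 + 0 = -56)
p(j, Z) = -56*j
(-775 + 1955)*(p(-68, -62) + (-775 - 1*(-1425))) = (-775 + 1955)*(-56*(-68) + (-775 - 1*(-1425))) = 1180*(3808 + (-775 + 1425)) = 1180*(3808 + 650) = 1180*4458 = 5260440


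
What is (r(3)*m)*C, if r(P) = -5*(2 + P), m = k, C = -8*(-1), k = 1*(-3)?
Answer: 600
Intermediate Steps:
k = -3
C = 8
m = -3
r(P) = -10 - 5*P
(r(3)*m)*C = ((-10 - 5*3)*(-3))*8 = ((-10 - 15)*(-3))*8 = -25*(-3)*8 = 75*8 = 600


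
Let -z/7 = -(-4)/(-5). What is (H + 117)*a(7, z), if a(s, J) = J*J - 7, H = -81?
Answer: 21924/25 ≈ 876.96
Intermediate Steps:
z = 28/5 (z = -(-28)*(-1/(-5)) = -(-28)*(-1*(-1/5)) = -(-28)/5 = -7*(-4/5) = 28/5 ≈ 5.6000)
a(s, J) = -7 + J**2 (a(s, J) = J**2 - 7 = -7 + J**2)
(H + 117)*a(7, z) = (-81 + 117)*(-7 + (28/5)**2) = 36*(-7 + 784/25) = 36*(609/25) = 21924/25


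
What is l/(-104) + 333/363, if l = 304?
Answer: -3155/1573 ≈ -2.0057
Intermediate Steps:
l/(-104) + 333/363 = 304/(-104) + 333/363 = 304*(-1/104) + 333*(1/363) = -38/13 + 111/121 = -3155/1573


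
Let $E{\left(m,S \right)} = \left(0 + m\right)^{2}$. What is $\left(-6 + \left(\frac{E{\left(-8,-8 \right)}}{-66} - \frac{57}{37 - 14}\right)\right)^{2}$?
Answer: $\frac{51423241}{576081} \approx 89.264$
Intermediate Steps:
$E{\left(m,S \right)} = m^{2}$
$\left(-6 + \left(\frac{E{\left(-8,-8 \right)}}{-66} - \frac{57}{37 - 14}\right)\right)^{2} = \left(-6 + \left(\frac{\left(-8\right)^{2}}{-66} - \frac{57}{37 - 14}\right)\right)^{2} = \left(-6 + \left(64 \left(- \frac{1}{66}\right) - \frac{57}{37 - 14}\right)\right)^{2} = \left(-6 - \left(\frac{32}{33} + \frac{57}{23}\right)\right)^{2} = \left(-6 - \frac{2617}{759}\right)^{2} = \left(- \frac{7171}{759}\right)^{2} = \frac{51423241}{576081}$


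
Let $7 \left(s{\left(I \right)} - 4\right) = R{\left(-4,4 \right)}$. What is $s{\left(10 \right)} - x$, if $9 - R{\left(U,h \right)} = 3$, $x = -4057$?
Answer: $\frac{28433}{7} \approx 4061.9$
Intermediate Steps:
$R{\left(U,h \right)} = 6$ ($R{\left(U,h \right)} = 9 - 3 = 6$)
$s{\left(I \right)} = \frac{34}{7}$ ($s{\left(I \right)} = 4 + \frac{1}{7} \cdot 6 = 4 + \frac{6}{7} = \frac{34}{7}$)
$s{\left(10 \right)} - x = \frac{34}{7} - -4057 = \frac{34}{7} + 4057 = \frac{28433}{7}$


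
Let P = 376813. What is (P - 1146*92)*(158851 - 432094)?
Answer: -74152958583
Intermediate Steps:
(P - 1146*92)*(158851 - 432094) = (376813 - 1146*92)*(158851 - 432094) = (376813 - 105432)*(-273243) = 271381*(-273243) = -74152958583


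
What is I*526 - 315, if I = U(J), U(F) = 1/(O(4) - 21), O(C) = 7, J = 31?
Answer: -2468/7 ≈ -352.57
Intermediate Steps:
U(F) = -1/14 (U(F) = 1/(7 - 21) = 1/(-14) = -1/14)
I = -1/14 ≈ -0.071429
I*526 - 315 = -1/14*526 - 315 = -263/7 - 315 = -2468/7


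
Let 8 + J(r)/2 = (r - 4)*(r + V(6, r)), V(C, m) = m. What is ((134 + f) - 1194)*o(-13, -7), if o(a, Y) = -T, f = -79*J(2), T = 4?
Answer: -5872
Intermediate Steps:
J(r) = -16 + 4*r*(-4 + r) (J(r) = -16 + 2*((r - 4)*(r + r)) = -16 + 2*((-4 + r)*(2*r)) = -16 + 2*(2*r*(-4 + r)) = -16 + 4*r*(-4 + r))
f = 2528 (f = -79*(-16 - 16*2 + 4*2²) = -79*(-16 - 32 + 4*4) = -79*(-16 - 32 + 16) = -79*(-32) = 2528)
o(a, Y) = -4 (o(a, Y) = -1*4 = -4)
((134 + f) - 1194)*o(-13, -7) = ((134 + 2528) - 1194)*(-4) = (2662 - 1194)*(-4) = 1468*(-4) = -5872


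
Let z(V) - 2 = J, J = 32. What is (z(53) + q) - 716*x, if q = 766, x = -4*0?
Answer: 800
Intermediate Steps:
z(V) = 34 (z(V) = 2 + 32 = 34)
x = 0
(z(53) + q) - 716*x = (34 + 766) - 716*0 = 800 + 0 = 800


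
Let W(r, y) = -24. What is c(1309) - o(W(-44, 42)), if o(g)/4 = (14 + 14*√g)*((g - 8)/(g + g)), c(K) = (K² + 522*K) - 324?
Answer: 7189253/3 - 224*I*√6/3 ≈ 2.3964e+6 - 182.9*I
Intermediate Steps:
c(K) = -324 + K² + 522*K
o(g) = 2*(-8 + g)*(14 + 14*√g)/g (o(g) = 4*((14 + 14*√g)*((g - 8)/(g + g))) = 4*((14 + 14*√g)*((-8 + g)/((2*g)))) = 4*((14 + 14*√g)*((-8 + g)*(1/(2*g)))) = 4*((14 + 14*√g)*((-8 + g)/(2*g))) = 4*((-8 + g)*(14 + 14*√g)/(2*g)) = 2*(-8 + g)*(14 + 14*√g)/g)
c(1309) - o(W(-44, 42)) = (-324 + 1309² + 522*1309) - (28 - 224/(-24) - (-56)*I*√6/3 + 28*√(-24)) = (-324 + 1713481 + 683298) - (28 - 224*(-1/24) - (-56)*I*√6/3 + 28*(2*I*√6)) = 2396455 - (28 + 28/3 + 56*I*√6/3 + 56*I*√6) = 2396455 - (112/3 + 224*I*√6/3) = 2396455 + (-112/3 - 224*I*√6/3) = 7189253/3 - 224*I*√6/3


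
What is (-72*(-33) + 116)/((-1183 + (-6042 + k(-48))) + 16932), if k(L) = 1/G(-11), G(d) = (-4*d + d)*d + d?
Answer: 133144/518631 ≈ 0.25672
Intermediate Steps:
G(d) = d - 3*d² (G(d) = (-3*d)*d + d = -3*d² + d = d - 3*d²)
k(L) = -1/374 (k(L) = 1/(-11*(1 - 3*(-11))) = 1/(-11*(1 + 33)) = 1/(-11*34) = 1/(-374) = -1/374)
(-72*(-33) + 116)/((-1183 + (-6042 + k(-48))) + 16932) = (-72*(-33) + 116)/((-1183 + (-6042 - 1/374)) + 16932) = (2376 + 116)/((-1183 - 2259709/374) + 16932) = 2492/(-2702151/374 + 16932) = 2492/(3630417/374) = 2492*(374/3630417) = 133144/518631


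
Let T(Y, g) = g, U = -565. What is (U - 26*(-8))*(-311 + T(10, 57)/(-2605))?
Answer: 289245684/2605 ≈ 1.1103e+5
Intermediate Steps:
(U - 26*(-8))*(-311 + T(10, 57)/(-2605)) = (-565 - 26*(-8))*(-311 + 57/(-2605)) = (-565 + 208)*(-311 + 57*(-1/2605)) = -357*(-311 - 57/2605) = -357*(-810212/2605) = 289245684/2605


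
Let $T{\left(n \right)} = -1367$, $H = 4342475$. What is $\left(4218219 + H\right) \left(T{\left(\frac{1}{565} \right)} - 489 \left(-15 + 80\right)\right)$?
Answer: $-283804127488$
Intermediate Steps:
$\left(4218219 + H\right) \left(T{\left(\frac{1}{565} \right)} - 489 \left(-15 + 80\right)\right) = \left(4218219 + 4342475\right) \left(-1367 - 489 \left(-15 + 80\right)\right) = 8560694 \left(-1367 - 31785\right) = 8560694 \left(-33152\right) = -283804127488$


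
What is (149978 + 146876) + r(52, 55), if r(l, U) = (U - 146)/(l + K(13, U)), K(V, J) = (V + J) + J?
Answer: 7421337/25 ≈ 2.9685e+5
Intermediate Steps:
K(V, J) = V + 2*J (K(V, J) = (J + V) + J = V + 2*J)
r(l, U) = (-146 + U)/(13 + l + 2*U) (r(l, U) = (U - 146)/(l + (13 + 2*U)) = (-146 + U)/(13 + l + 2*U))
(149978 + 146876) + r(52, 55) = (149978 + 146876) + (-146 + 55)/(13 + 52 + 2*55) = 296854 - 91/(13 + 52 + 110) = 296854 - 91/175 = 296854 + (1/175)*(-91) = 296854 - 13/25 = 7421337/25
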